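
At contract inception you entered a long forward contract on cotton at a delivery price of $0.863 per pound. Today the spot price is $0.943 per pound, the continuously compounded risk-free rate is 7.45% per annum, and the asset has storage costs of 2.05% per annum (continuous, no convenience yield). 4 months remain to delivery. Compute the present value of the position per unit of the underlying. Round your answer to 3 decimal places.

$0.108 per pound

Current fair forward for the remaining 4 months: F = S·e^((r + u)·T), (r + u) = 0.0745 + 0.0205 = 0.0950
F = 0.943 · e^(0.0950 × 4/12) = 0.943 × 1.032173 = 0.9733
Value of long forward = (F − K)·e^(−rT) = (0.9733 − 0.863) · e^(−0.0745·4/12)
= 0.1103 × 0.975472 = 0.108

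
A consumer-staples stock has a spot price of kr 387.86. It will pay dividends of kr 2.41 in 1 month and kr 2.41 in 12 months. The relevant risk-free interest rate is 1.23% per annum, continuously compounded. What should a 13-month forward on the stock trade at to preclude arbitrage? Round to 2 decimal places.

PV(dividends) I = 2.41·e^(−0.0123·1/12) + 2.41·e^(−0.0123·12/12)
I = 2.4075 + 2.3805 = 4.7880
F = (S − I)·e^(rT) = (387.86 − 4.7880) · e^(0.0123·13/12)
= 383.0720 · e^0.013325 = 383.0720 × 1.013414 = kr 388.21

kr 388.21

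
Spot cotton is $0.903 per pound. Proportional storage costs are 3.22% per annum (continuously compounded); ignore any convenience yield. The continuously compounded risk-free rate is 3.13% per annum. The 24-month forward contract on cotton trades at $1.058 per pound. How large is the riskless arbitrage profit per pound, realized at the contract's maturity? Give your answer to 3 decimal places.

$0.033 per pound

Fair forward: F* = S·e^(carry·T), with carry = (r + u) = 0.0313 + 0.0322 = 0.0635
F* = 0.903 · e^(0.0635 × 24/12) = 0.903 · e^0.127000 = 0.903 × 1.135417 = $1.0253
Market $1.058 > fair $1.0253: forward overpriced → cash-and-carry (buy spot, short the forward).
At maturity, profit = |F_mkt − F*| = |1.058 − 1.0253| = $0.033 per pound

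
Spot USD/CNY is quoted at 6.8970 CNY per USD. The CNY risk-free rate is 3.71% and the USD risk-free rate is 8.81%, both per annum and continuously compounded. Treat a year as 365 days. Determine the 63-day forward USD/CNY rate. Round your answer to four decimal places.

F = S·e^((r_CNY − r_USD)T) = 6.8970 · e^((0.0371 − 0.0881) × 63/365)
= 6.8970 · e^-0.008803 = 6.8970 × 0.991236
F = 6.8366 CNY per USD

6.8366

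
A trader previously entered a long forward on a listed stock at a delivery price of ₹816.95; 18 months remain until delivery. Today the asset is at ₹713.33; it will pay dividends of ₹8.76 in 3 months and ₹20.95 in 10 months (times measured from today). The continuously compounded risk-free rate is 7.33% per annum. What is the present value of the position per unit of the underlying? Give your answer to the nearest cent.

PV(remaining dividends) I = 8.76·e^(−0.0733·3/12) + 20.95·e^(−0.0733·10/12) = 28.3095
Current forward F = (S − I)·e^(rT) = (713.33 − 28.3095)·e^(0.0733·18/12) = 685.0205 × 1.116222 = 764.6350
Value (long) = (F − K)·e^(−rT) = (764.6350 − 816.95) × 0.895879 = -46.8679
Value = -₹46.87

-₹46.87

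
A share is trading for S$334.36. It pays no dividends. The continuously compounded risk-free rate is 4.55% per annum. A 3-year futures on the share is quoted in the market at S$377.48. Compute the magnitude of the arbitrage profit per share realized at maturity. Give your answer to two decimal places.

S$5.78 per share

Fair futures: F* = S·e^(carry·T), with carry = r = 0.0455
F* = 334.36 · e^(0.0455 × 3) = 334.36 · e^0.136500 = 334.36 × 1.146255 = S$383.2618
Market S$377.48 < fair S$383.2618: forward underpriced → reverse cash-and-carry (short spot, go long the forward).
At maturity, profit = |F_mkt − F*| = |377.48 − 383.2618| = S$5.78 per share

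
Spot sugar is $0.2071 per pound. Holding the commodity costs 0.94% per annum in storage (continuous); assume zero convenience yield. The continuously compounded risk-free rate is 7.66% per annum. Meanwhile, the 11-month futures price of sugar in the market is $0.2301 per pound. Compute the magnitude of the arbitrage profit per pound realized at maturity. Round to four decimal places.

Fair futures: F* = S·e^(carry·T), with carry = (r + u) = 0.0766 + 0.0094 = 0.0860
F* = 0.2071 · e^(0.0860 × 11/12) = 0.2071 · e^0.078833 = 0.2071 × 1.082024 = $0.2241
Market $0.2301 > fair $0.2241: forward overpriced → cash-and-carry (buy spot, short the forward).
At maturity, profit = |F_mkt − F*| = |0.2301 − 0.2241| = $0.0060 per pound

$0.0060 per pound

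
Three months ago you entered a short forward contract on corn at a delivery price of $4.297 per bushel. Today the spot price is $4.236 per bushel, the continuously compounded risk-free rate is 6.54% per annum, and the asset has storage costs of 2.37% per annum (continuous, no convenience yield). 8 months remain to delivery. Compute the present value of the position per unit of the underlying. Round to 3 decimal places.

Current fair forward for the remaining 8 months: F = S·e^((r + u)·T), (r + u) = 0.0654 + 0.0237 = 0.0891
F = 4.236 · e^(0.0891 × 8/12) = 4.236 × 1.061200 = 4.4952
Value of long forward = (F − K)·e^(−rT) = (4.4952 − 4.297) · e^(−0.0654·8/12)
= 0.1982 × 0.957337 = 0.190
Short position value = −(long value) = -$0.190

-$0.190 per bushel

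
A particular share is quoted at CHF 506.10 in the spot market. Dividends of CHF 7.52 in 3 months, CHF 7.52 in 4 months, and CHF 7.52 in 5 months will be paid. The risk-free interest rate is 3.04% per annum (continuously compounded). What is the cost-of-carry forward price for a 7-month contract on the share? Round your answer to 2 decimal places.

PV(dividends) I = 7.52·e^(−0.0304·3/12) + 7.52·e^(−0.0304·4/12) + 7.52·e^(−0.0304·5/12)
I = 7.4631 + 7.4442 + 7.4253 = 22.3326
F = (S − I)·e^(rT) = (506.10 − 22.3326) · e^(0.0304·7/12)
= 483.7674 · e^0.017733 = 483.7674 × 1.017891 = CHF 492.42

CHF 492.42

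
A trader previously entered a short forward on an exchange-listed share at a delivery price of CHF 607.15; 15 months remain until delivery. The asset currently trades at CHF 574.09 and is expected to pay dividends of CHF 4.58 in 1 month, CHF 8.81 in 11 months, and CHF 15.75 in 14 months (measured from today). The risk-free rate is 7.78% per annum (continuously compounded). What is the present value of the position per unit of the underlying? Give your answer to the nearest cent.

CHF 3.93

PV(remaining dividends) I = 4.58·e^(−0.0778·1/12) + 8.81·e^(−0.0778·11/12) + 15.75·e^(−0.0778·14/12) = 27.1374
Current forward F = (S − I)·e^(rT) = (574.09 − 27.1374)·e^(0.0778·15/12) = 546.9526 × 1.102136 = 602.8162
Value (long) = (F − K)·e^(−rT) = (602.8162 − 607.15) × 0.907329 = -3.9322
Short position value = −(long value) = CHF 3.93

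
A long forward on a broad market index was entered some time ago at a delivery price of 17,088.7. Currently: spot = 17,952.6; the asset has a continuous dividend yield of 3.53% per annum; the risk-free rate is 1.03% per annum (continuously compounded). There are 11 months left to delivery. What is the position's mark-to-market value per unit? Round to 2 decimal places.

452.87

Current fair forward for the remaining 11 months: F = S·e^((r − q)·T), (r − q) = 0.0103 − 0.0353 = -0.0250
F = 17952.6 · e^(-0.0250 × 11/12) = 17952.6 × 0.97734393 = 17545.8646
Value of long forward = (F − K)·e^(−rT) = (17545.8646 − 17088.7) · e^(−0.0103·11/12)
= 457.1646 × 0.99060277 = 452.87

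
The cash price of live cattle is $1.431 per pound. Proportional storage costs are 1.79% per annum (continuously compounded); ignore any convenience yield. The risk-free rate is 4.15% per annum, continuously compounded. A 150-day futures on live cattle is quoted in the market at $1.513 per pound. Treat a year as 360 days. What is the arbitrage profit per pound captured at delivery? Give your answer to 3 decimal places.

Fair futures: F* = S·e^(carry·T), with carry = (r + u) = 0.0415 + 0.0179 = 0.0594
F* = 1.431 · e^(0.0594 × 150/360) = 1.431 · e^0.024750 = 1.431 × 1.025059 = $1.4669
Market $1.513 > fair $1.4669: forward overpriced → cash-and-carry (buy spot, short the forward).
At maturity, profit = |F_mkt − F*| = |1.513 − 1.4669| = $0.046 per pound

$0.046 per pound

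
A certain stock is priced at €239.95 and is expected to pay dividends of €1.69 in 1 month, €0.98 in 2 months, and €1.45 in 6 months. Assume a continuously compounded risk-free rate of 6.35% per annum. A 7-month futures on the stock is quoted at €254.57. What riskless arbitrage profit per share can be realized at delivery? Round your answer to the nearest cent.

PV(dividends) I = 1.69·e^(−0.0635·1/12) + 0.98·e^(−0.0635·2/12) + 1.45·e^(−0.0635·6/12) = 4.0554
Fair futures F* = (S − I)·e^(rT) = (239.95 − 4.0554)·e^0.037042 = 235.8946 × 1.037737 = 244.7966
Market €254.57 > fair 244.7966: forward overpriced → cash-and-carry (borrow at r, buy the stock and collect the dividends, short the forward).
Profit at T = |F_mkt − F*| = |254.57 − 244.7966| = €9.77 per share

€9.77 per share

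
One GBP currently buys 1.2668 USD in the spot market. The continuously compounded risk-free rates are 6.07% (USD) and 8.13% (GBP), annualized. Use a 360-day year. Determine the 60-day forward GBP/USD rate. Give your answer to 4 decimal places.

F = S·e^((r_USD − r_GBP)T) = 1.2668 · e^((0.0607 − 0.0813) × 60/360)
= 1.2668 · e^-0.003433 = 1.2668 × 0.996573
F = 1.2625 USD per GBP

1.2625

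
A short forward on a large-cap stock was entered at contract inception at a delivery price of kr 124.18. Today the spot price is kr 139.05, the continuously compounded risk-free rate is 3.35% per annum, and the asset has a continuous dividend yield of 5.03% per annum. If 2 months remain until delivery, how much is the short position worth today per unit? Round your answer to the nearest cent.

-kr 14.40

Current fair forward for the remaining 2 months: F = S·e^((r − q)·T), (r − q) = 0.0335 − 0.0503 = -0.0168
F = 139.05 · e^(-0.0168 × 2/12) = 139.05 × 0.997204 = 138.6612
Value of long forward = (F − K)·e^(−rT) = (138.6612 − 124.18) · e^(−0.0335·2/12)
= 14.4812 × 0.994432 = 14.40
Short position value = −(long value) = -kr 14.40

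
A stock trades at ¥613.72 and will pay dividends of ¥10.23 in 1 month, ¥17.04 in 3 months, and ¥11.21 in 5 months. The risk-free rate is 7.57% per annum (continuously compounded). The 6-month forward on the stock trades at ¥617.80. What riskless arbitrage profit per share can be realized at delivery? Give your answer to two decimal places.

PV(dividends) I = 10.23·e^(−0.0757·1/12) + 17.04·e^(−0.0757·3/12) + 11.21·e^(−0.0757·5/12) = 37.7482
Fair forward F* = (S − I)·e^(rT) = (613.72 − 37.7482)·e^0.037850 = 575.9718 × 1.038575 = 598.1899
Market ¥617.80 > fair 598.1899: forward overpriced → cash-and-carry (borrow at r, buy the stock and collect the dividends, short the forward).
Profit at T = |F_mkt − F*| = |617.80 − 598.1899| = ¥19.61 per share

¥19.61 per share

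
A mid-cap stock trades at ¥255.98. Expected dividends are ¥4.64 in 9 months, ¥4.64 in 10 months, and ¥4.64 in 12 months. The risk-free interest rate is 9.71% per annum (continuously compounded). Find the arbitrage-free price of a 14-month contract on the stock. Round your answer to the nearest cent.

PV(dividends) I = 4.64·e^(−0.0971·9/12) + 4.64·e^(−0.0971·10/12) + 4.64·e^(−0.0971·12/12)
I = 4.3141 + 4.2793 + 4.2106 = 12.8040
F = (S − I)·e^(rT) = (255.98 − 12.8040) · e^(0.0971·14/12)
= 243.1760 · e^0.113283 = 243.1760 × 1.119949 = ¥272.34

¥272.34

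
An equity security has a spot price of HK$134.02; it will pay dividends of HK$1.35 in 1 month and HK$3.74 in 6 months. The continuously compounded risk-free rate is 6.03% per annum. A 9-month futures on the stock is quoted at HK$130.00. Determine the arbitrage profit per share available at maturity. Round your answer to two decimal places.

HK$5.02 per share

PV(dividends) I = 1.35·e^(−0.0603·1/12) + 3.74·e^(−0.0603·6/12) = 4.9722
Fair futures F* = (S − I)·e^(rT) = (134.02 − 4.9722)·e^0.045225 = 129.0478 × 1.046263 = 135.0179
Market HK$130.00 < fair 135.0179: forward underpriced → reverse cash-and-carry (short the stock, invest proceeds at r, pay the dividends, go long the forward).
Profit at T = |F_mkt − F*| = |130.00 − 135.0179| = HK$5.02 per share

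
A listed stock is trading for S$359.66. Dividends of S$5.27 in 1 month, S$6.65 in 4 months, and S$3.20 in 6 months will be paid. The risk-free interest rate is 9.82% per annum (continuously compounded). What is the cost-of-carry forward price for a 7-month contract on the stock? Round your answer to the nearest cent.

PV(dividends) I = 5.27·e^(−0.0982·1/12) + 6.65·e^(−0.0982·4/12) + 3.20·e^(−0.0982·6/12)
I = 5.2270 + 6.4358 + 3.0467 = 14.7095
F = (S − I)·e^(rT) = (359.66 − 14.7095) · e^(0.0982·7/12)
= 344.9505 · e^0.057283 = 344.9505 × 1.058955 = S$365.29

S$365.29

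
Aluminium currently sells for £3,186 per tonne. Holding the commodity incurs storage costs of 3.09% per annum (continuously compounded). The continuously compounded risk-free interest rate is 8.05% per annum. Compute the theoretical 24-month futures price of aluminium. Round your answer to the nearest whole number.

£3,981 per tonne

Net carry = r + u − y = 0.0805 + 0.0309 − 0.0000 = 0.1114
F = S·e^((r+u−y)T) = 3186 · e^(0.1114 × 24/12) = 3186 · e^0.222800
= 3186 × 1.249571 = £3,981 per tonne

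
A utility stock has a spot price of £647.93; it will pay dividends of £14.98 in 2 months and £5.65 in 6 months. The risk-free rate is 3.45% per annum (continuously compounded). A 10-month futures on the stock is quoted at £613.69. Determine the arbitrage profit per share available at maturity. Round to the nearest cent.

PV(dividends) I = 14.98·e^(−0.0345·2/12) + 5.65·e^(−0.0345·6/12) = 20.4475
Fair futures F* = (S − I)·e^(rT) = (647.93 − 20.4475)·e^0.028750 = 627.4825 × 1.029167 = 645.7843
Market £613.69 < fair 645.7843: forward underpriced → reverse cash-and-carry (short the stock, invest proceeds at r, pay the dividends, go long the forward).
Profit at T = |F_mkt − F*| = |613.69 − 645.7843| = £32.09 per share

£32.09 per share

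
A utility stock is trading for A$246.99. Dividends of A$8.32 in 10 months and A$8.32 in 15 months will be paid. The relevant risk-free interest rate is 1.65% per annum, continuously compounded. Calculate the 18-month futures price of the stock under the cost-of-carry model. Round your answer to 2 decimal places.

A$236.41

PV(dividends) I = 8.32·e^(−0.0165·10/12) + 8.32·e^(−0.0165·15/12)
I = 8.2064 + 8.1502 = 16.3566
F = (S − I)·e^(rT) = (246.99 − 16.3566) · e^(0.0165·18/12)
= 230.6334 · e^0.024750 = 230.6334 × 1.025059 = A$236.41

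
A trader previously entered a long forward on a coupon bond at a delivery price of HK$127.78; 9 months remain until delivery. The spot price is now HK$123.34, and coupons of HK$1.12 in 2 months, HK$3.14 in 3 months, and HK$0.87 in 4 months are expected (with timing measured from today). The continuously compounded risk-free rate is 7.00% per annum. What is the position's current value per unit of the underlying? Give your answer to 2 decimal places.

PV(remaining coupons) I = 1.12·e^(−0.0700·2/12) + 3.14·e^(−0.0700·3/12) + 0.87·e^(−0.0700·4/12) = 5.0425
Current forward F = (S − I)·e^(rT) = (123.34 − 5.0425)·e^(0.0700·9/12) = 118.2975 × 1.053903 = 124.6741
Value (long) = (F − K)·e^(−rT) = (124.6741 − 127.78) × 0.948854 = -2.9470
Value = -HK$2.95

-HK$2.95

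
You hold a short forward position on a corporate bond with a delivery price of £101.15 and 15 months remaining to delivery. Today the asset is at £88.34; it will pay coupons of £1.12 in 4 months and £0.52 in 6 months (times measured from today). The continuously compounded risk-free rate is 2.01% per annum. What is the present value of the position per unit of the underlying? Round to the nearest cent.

£11.93

PV(remaining coupons) I = 1.12·e^(−0.0201·4/12) + 0.52·e^(−0.0201·6/12) = 1.6273
Current forward F = (S − I)·e^(rT) = (88.34 − 1.6273)·e^(0.0201·15/12) = 86.7127 × 1.025443 = 88.9189
Value (long) = (F − K)·e^(−rT) = (88.9189 − 101.15) × 0.975188 = -11.9276
Short position value = −(long value) = £11.93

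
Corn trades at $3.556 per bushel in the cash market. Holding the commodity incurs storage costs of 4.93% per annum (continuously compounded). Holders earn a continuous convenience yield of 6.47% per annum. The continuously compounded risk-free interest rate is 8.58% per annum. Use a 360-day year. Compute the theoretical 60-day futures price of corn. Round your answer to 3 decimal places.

$3.598 per bushel

Net carry = r + u − y = 0.0858 + 0.0493 − 0.0647 = 0.0704
F = S·e^((r+u−y)T) = 3.556 · e^(0.0704 × 60/360) = 3.556 · e^0.011733
= 3.556 × 1.011802 = $3.598 per bushel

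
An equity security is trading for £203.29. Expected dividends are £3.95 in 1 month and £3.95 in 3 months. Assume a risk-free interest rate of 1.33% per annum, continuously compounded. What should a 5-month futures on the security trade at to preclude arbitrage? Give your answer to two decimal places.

£196.49

PV(dividends) I = 3.95·e^(−0.0133·1/12) + 3.95·e^(−0.0133·3/12)
I = 3.9456 + 3.9369 = 7.8825
F = (S − I)·e^(rT) = (203.29 − 7.8825) · e^(0.0133·5/12)
= 195.4075 · e^0.005542 = 195.4075 × 1.005557 = £196.49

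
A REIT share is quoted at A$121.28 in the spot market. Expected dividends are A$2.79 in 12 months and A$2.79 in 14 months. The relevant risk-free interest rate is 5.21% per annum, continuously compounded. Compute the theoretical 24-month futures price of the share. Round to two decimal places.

A$128.75

PV(dividends) I = 2.79·e^(−0.0521·12/12) + 2.79·e^(−0.0521·14/12)
I = 2.6484 + 2.6255 = 5.2739
F = (S − I)·e^(rT) = (121.28 − 5.2739) · e^(0.0521·24/12)
= 116.0061 · e^0.104200 = 116.0061 × 1.109822 = A$128.75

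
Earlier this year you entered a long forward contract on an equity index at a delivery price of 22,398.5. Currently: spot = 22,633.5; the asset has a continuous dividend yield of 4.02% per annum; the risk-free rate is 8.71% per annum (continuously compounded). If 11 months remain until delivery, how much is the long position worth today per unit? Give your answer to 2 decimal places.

Current fair forward for the remaining 11 months: F = S·e^((r − q)·T), (r − q) = 0.0871 − 0.0402 = 0.0469
F = 22633.5 · e^(0.0469 × 11/12) = 22633.5 × 1.04392920 = 23627.7715
Value of long forward = (F − K)·e^(−rT) = (23627.7715 − 22398.5) · e^(−0.0871·11/12)
= 1229.2715 × 0.92326252 = 1134.94

1134.94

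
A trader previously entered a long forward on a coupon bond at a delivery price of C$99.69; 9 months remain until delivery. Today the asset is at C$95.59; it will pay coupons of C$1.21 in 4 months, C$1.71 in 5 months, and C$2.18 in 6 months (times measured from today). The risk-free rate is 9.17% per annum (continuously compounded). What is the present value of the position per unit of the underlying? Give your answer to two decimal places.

-C$2.38

PV(remaining coupons) I = 1.21·e^(−0.0917·4/12) + 1.71·e^(−0.0917·5/12) + 2.18·e^(−0.0917·6/12) = 4.9018
Current forward F = (S − I)·e^(rT) = (95.59 − 4.9018)·e^(0.0917·9/12) = 90.6882 × 1.071195 = 97.1447
Value (long) = (F − K)·e^(−rT) = (97.1447 − 99.69) × 0.933537 = -2.3761
Value = -C$2.38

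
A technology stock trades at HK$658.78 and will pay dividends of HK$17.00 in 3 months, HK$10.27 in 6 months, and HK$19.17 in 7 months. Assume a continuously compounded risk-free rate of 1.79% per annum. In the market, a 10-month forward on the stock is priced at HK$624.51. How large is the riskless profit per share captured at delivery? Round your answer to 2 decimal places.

PV(dividends) I = 17.00·e^(−0.0179·3/12) + 10.27·e^(−0.0179·6/12) + 19.17·e^(−0.0179·7/12) = 46.0735
Fair forward F* = (S − I)·e^(rT) = (658.78 − 46.0735)·e^0.014917 = 612.7065 × 1.015029 = 621.9149
Market HK$624.51 > fair 621.9149: forward overpriced → cash-and-carry (borrow at r, buy the stock and collect the dividends, short the forward).
Profit at T = |F_mkt − F*| = |624.51 − 621.9149| = HK$2.60 per share

HK$2.60 per share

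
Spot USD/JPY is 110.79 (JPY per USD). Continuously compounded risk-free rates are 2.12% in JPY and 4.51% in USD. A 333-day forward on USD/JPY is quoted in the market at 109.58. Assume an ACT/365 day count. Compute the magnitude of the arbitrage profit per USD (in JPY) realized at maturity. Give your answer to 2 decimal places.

1.18 per USD (in JPY)

Fair forward: F* = S·e^(carry·T), with carry = (r_JPY − r_USD) = 0.0212 − 0.0451 = -0.0239
F* = 110.79 · e^(-0.0239 × 333/365) = 110.79 · e^-0.021805 = 110.79 × 0.978431 = 108.4004
Market 109.58 > fair 108.4004: forward overpriced → cash-and-carry (buy spot, short the forward).
At maturity, profit = |F_mkt − F*| = |109.58 − 108.4004| = 1.18 per USD (in JPY)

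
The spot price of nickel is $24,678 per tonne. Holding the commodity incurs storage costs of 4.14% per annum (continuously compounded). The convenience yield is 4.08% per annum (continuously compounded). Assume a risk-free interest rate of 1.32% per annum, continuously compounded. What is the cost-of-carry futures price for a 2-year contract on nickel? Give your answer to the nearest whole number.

$25,369 per tonne

Net carry = r + u − y = 0.0132 + 0.0414 − 0.0408 = 0.0138
F = S·e^((r+u−y)T) = 24678 · e^(0.0138 × 2) = 24678 · e^0.027600
= 24678 × 1.027984 = $25,369 per tonne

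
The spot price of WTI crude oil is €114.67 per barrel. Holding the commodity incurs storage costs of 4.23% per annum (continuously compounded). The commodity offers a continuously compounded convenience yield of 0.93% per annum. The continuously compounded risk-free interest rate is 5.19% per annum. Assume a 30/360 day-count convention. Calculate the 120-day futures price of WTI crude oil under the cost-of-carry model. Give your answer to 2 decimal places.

€117.96 per barrel

Net carry = r + u − y = 0.0519 + 0.0423 − 0.0093 = 0.0849
F = S·e^((r+u−y)T) = 114.67 · e^(0.0849 × 120/360) = 114.67 · e^0.028300
= 114.67 × 1.028704 = €117.96 per barrel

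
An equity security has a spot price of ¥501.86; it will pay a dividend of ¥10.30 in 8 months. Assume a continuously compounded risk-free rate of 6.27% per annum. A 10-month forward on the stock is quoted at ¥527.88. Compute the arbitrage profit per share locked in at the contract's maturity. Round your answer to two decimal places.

¥9.51 per share

PV(dividends) I = 10.30·e^(−0.0627·8/12) = 9.8783
Fair forward F* = (S − I)·e^(rT) = (501.86 − 9.8783)·e^0.052250 = 491.9817 × 1.053639 = 518.3711
Market ¥527.88 > fair 518.3711: forward overpriced → cash-and-carry (borrow at r, buy the stock and collect the dividends, short the forward).
Profit at T = |F_mkt − F*| = |527.88 − 518.3711| = ¥9.51 per share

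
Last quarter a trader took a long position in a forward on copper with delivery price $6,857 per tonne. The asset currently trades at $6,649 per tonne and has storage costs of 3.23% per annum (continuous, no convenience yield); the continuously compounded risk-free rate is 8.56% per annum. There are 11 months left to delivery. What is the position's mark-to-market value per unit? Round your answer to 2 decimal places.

Current fair forward for the remaining 11 months: F = S·e^((r + u)·T), (r + u) = 0.0856 + 0.0323 = 0.1179
F = 6649 · e^(0.1179 × 11/12) = 6649 × 1.11413130 = 7407.8590
Value of long forward = (F − K)·e^(−rT) = (7407.8590 − 6857) · e^(−0.0856·11/12)
= 550.8590 × 0.92453288 = 509.29

$509.29 per tonne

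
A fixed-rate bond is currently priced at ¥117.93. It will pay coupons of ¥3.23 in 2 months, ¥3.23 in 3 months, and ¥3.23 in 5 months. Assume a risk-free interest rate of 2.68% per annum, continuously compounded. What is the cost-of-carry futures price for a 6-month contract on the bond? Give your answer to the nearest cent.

¥109.77

PV(coupons) I = 3.23·e^(−0.0268·2/12) + 3.23·e^(−0.0268·3/12) + 3.23·e^(−0.0268·5/12)
I = 3.2156 + 3.2084 + 3.1941 = 9.6181
F = (S − I)·e^(rT) = (117.93 − 9.6181) · e^(0.0268·6/12)
= 108.3119 · e^0.013400 = 108.3119 × 1.013490 = ¥109.77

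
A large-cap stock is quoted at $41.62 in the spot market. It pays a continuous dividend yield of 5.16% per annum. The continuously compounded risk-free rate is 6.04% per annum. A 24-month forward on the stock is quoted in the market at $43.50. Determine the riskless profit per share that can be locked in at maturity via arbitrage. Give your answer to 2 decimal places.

$1.14 per share

Fair forward: F* = S·e^(carry·T), with carry = (r − q) = 0.0604 − 0.0516 = 0.0088
F* = 41.62 · e^(0.0088 × 24/12) = 41.62 · e^0.017600 = 41.62 × 1.017756 = $42.3590
Market $43.50 > fair $42.3590: forward overpriced → cash-and-carry (buy spot, short the forward).
At maturity, profit = |F_mkt − F*| = |43.50 − 42.3590| = $1.14 per share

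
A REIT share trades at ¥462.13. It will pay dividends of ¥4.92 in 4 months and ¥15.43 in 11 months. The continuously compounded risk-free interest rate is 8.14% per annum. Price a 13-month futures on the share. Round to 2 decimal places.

¥483.86

PV(dividends) I = 4.92·e^(−0.0814·4/12) + 15.43·e^(−0.0814·11/12)
I = 4.7883 + 14.3206 = 19.1089
F = (S − I)·e^(rT) = (462.13 − 19.1089) · e^(0.0814·13/12)
= 443.0211 · e^0.088183 = 443.0211 × 1.092188 = ¥483.86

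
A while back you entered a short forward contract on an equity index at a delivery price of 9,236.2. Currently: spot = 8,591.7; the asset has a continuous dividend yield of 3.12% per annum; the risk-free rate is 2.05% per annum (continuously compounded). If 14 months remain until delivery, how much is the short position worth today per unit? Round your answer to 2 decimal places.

Current fair forward for the remaining 14 months: F = S·e^((r − q)·T), (r − q) = 0.0205 − 0.0312 = -0.0107
F = 8591.7 · e^(-0.0107 × 14/12) = 8591.7 × 0.98759426 = 8485.1136
Value of long forward = (F − K)·e^(−rT) = (8485.1136 − 9236.2) · e^(−0.0205·14/12)
= -751.0864 × 0.97636707 = -733.34
Short position value = −(long value) = 733.34

733.34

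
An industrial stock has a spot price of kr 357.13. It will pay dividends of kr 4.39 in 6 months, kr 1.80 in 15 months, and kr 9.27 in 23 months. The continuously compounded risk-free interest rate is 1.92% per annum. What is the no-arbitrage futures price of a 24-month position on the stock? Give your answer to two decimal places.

kr 355.48

PV(dividends) I = 4.39·e^(−0.0192·6/12) + 1.80·e^(−0.0192·15/12) + 9.27·e^(−0.0192·23/12)
I = 4.3481 + 1.7573 + 8.9351 = 15.0405
F = (S − I)·e^(rT) = (357.13 − 15.0405) · e^(0.0192·24/12)
= 342.0895 · e^0.038400 = 342.0895 × 1.039147 = kr 355.48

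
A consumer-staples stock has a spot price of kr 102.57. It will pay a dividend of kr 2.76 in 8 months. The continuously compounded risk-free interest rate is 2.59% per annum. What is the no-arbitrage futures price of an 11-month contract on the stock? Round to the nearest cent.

kr 102.26

PV(dividends) I = 2.76·e^(−0.0259·8/12)
I = 2.7128
F = (S − I)·e^(rT) = (102.57 − 2.7128) · e^(0.0259·11/12)
= 99.8572 · e^0.023742 = 99.8572 × 1.024026 = kr 102.26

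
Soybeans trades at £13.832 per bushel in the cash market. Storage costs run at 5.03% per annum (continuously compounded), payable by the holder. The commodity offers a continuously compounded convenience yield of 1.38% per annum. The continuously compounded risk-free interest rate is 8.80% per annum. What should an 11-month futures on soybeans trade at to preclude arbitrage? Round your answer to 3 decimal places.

Net carry = r + u − y = 0.0880 + 0.0503 − 0.0138 = 0.1245
F = S·e^((r+u−y)T) = 13.832 · e^(0.1245 × 11/12) = 13.832 · e^0.114125
= 13.832 × 1.120892 = £15.504 per bushel

£15.504 per bushel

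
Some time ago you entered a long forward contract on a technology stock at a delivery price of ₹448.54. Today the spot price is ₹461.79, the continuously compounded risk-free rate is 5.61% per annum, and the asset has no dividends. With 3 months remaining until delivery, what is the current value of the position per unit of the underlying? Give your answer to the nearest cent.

₹19.50

Current fair forward for the remaining 3 months: F = S·e^(r·T), r = 0.0561
F = 461.79 · e^(0.0561 × 3/12) = 461.79 × 1.014124 = 468.3123
Value of long forward = (F − K)·e^(−rT) = (468.3123 − 448.54) · e^(−0.0561·3/12)
= 19.7723 × 0.986073 = 19.50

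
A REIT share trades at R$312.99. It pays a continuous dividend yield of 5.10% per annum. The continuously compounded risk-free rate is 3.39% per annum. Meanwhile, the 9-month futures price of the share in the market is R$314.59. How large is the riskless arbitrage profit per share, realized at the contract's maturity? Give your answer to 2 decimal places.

R$5.59 per share

Fair futures: F* = S·e^(carry·T), with carry = (r − q) = 0.0339 − 0.0510 = -0.0171
F* = 312.99 · e^(-0.0171 × 9/12) = 312.99 · e^-0.012825 = 312.99 × 0.987257 = R$309.0016
Market R$314.59 > fair R$309.0016: forward overpriced → cash-and-carry (buy spot, short the forward).
At maturity, profit = |F_mkt − F*| = |314.59 − 309.0016| = R$5.59 per share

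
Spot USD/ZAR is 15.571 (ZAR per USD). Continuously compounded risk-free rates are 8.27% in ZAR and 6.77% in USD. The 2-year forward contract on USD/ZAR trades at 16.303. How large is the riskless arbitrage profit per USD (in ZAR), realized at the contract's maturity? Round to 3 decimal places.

0.258 per USD (in ZAR)

Fair forward: F* = S·e^(carry·T), with carry = (r_ZAR − r_USD) = 0.0827 − 0.0677 = 0.0150
F* = 15.571 · e^(0.0150 × 2) = 15.571 · e^0.030000 = 15.571 × 1.030455 = 16.0452
Market 16.303 > fair 16.0452: forward overpriced → cash-and-carry (buy spot, short the forward).
At maturity, profit = |F_mkt − F*| = |16.303 − 16.0452| = 0.258 per USD (in ZAR)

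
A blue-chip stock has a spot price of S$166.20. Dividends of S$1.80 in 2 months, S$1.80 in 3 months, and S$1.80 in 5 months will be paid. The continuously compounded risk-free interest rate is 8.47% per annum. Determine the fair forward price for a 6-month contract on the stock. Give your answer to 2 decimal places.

S$167.89

PV(dividends) I = 1.80·e^(−0.0847·2/12) + 1.80·e^(−0.0847·3/12) + 1.80·e^(−0.0847·5/12)
I = 1.7748 + 1.7623 + 1.7376 = 5.2747
F = (S − I)·e^(rT) = (166.20 − 5.2747) · e^(0.0847·6/12)
= 160.9253 · e^0.042350 = 160.9253 × 1.043260 = S$167.89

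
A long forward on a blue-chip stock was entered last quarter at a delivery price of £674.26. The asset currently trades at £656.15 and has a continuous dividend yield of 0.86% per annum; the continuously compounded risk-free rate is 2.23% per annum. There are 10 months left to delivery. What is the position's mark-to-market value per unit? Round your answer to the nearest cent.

-£10.38

Current fair forward for the remaining 10 months: F = S·e^((r − q)·T), (r − q) = 0.0223 − 0.0086 = 0.0137
F = 656.15 · e^(0.0137 × 10/12) = 656.15 × 1.011482 = 663.6839
Value of long forward = (F − K)·e^(−rT) = (663.6839 − 674.26) · e^(−0.0223·10/12)
= -10.5761 × 0.981588 = -10.38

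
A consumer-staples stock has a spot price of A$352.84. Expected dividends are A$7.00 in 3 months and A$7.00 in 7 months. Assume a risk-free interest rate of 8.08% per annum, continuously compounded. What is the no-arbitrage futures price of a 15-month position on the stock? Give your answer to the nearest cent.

PV(dividends) I = 7.00·e^(−0.0808·3/12) + 7.00·e^(−0.0808·7/12)
I = 6.8600 + 6.6777 = 13.5377
F = (S − I)·e^(rT) = (352.84 − 13.5377) · e^(0.0808·15/12)
= 339.3023 · e^0.101000 = 339.3023 × 1.106277 = A$375.36

A$375.36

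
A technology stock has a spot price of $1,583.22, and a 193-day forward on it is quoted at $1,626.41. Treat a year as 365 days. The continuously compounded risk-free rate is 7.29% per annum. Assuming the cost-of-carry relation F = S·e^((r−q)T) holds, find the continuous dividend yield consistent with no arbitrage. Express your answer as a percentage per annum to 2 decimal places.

2.20%

From F = S·e^((r−q)T): (r − q) = ln(F/S)/T
ln(1626.41/1583.22) = ln(1.027280) = 0.026915
(r − q) = 0.026915 / (193/365) = 0.050901
q = r − ln(F/S)/T = 0.0729 − 0.050901 = 0.021999
q = 2.20%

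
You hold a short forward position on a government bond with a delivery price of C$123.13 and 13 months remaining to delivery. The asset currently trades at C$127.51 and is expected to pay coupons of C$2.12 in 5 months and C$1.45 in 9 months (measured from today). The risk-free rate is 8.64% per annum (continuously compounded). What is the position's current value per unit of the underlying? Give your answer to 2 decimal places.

PV(remaining coupons) I = 2.12·e^(−0.0864·5/12) + 1.45·e^(−0.0864·9/12) = 3.4041
Current forward F = (S − I)·e^(rT) = (127.51 − 3.4041)·e^(0.0864·13/12) = 124.1059 × 1.098120 = 136.2832
Value (long) = (F − K)·e^(−rT) = (136.2832 − 123.13) × 0.910647 = 11.9779
Short position value = −(long value) = -C$11.98

-C$11.98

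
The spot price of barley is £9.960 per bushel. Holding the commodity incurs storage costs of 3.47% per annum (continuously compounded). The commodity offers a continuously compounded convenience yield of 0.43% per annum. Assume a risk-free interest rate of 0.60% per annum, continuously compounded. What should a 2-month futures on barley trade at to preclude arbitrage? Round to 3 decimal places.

Net carry = r + u − y = 0.0060 + 0.0347 − 0.0043 = 0.0364
F = S·e^((r+u−y)T) = 9.960 · e^(0.0364 × 2/12) = 9.960 · e^0.006067
= 9.960 × 1.006085 = £10.021 per bushel

£10.021 per bushel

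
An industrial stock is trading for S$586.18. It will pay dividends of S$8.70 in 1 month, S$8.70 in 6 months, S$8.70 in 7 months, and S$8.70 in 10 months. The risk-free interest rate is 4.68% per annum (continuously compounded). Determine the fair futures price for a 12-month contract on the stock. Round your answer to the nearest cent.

PV(dividends) I = 8.70·e^(−0.0468·1/12) + 8.70·e^(−0.0468·6/12) + 8.70·e^(−0.0468·7/12) + 8.70·e^(−0.0468·10/12)
I = 8.6661 + 8.4988 + 8.4657 + 8.3672 = 33.9978
F = (S − I)·e^(rT) = (586.18 − 33.9978) · e^(0.0468·12/12)
= 552.1822 · e^0.046800 = 552.1822 × 1.047912 = S$578.64

S$578.64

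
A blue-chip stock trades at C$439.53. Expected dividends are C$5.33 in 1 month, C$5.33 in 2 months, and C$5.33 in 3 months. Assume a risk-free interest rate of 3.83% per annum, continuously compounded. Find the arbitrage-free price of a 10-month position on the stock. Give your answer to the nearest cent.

C$437.38

PV(dividends) I = 5.33·e^(−0.0383·1/12) + 5.33·e^(−0.0383·2/12) + 5.33·e^(−0.0383·3/12)
I = 5.3130 + 5.2961 + 5.2792 = 15.8883
F = (S − I)·e^(rT) = (439.53 − 15.8883) · e^(0.0383·10/12)
= 423.6417 · e^0.031917 = 423.6417 × 1.032432 = C$437.38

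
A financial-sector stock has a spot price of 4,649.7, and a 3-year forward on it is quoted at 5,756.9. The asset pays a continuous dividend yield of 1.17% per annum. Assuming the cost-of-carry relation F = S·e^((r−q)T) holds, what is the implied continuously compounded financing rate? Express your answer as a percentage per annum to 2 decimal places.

8.29%

From F = S·e^((r−q)T): (r − q) = ln(F/S)/T
ln(5756.9/4649.7) = ln(1.238123) = 0.213597
(r − q) = 0.213597 / (3) = 0.071199
r = ln(F/S)/T + q = 0.071199 + 0.0117 = 0.082899
r = 8.29%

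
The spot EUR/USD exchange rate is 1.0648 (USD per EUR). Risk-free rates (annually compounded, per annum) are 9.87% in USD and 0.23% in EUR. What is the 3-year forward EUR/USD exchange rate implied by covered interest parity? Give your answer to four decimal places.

By covered interest parity, F = S · (1+r_USD)^T / (1+r_EUR)^T
= 1.0648 × 1.326287 / 1.006916 = 1.0648 × 1.317177
F = 1.4025 USD per EUR

1.4025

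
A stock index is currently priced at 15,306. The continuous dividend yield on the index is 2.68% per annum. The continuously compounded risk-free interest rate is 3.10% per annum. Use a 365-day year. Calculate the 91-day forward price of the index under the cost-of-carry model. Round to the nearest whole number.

F = S·e^((r − q)T) = 15306 · e^((0.0310 − 0.0268) × 91/365)
= 15306 · e^0.001047 = 15306 × 1.001048
F = 15,322

15,322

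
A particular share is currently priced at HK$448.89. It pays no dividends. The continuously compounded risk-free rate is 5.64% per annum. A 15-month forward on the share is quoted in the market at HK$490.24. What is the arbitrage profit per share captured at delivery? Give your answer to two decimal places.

Fair forward: F* = S·e^(carry·T), with carry = r = 0.0564
F* = 448.89 · e^(0.0564 × 15/12) = 448.89 · e^0.070500 = 448.89 × 1.073045 = HK$481.6792
Market HK$490.24 > fair HK$481.6792: forward overpriced → cash-and-carry (buy spot, short the forward).
At maturity, profit = |F_mkt − F*| = |490.24 − 481.6792| = HK$8.56 per share

HK$8.56 per share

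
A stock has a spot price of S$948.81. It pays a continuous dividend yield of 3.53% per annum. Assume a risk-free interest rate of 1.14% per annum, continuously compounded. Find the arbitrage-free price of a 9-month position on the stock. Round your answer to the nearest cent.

F = S·e^((r − q)T) = 948.81 · e^((0.0114 − 0.0353) × 9/12)
= 948.81 · e^-0.017925 = 948.81 × 0.982235
F = S$931.95

S$931.95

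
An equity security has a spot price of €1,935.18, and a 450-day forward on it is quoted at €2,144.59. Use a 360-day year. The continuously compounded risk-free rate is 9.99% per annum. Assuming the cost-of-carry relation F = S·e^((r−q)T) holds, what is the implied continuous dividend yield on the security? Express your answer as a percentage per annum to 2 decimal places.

1.77%

From F = S·e^((r−q)T): (r − q) = ln(F/S)/T
ln(2144.59/1935.18) = ln(1.108212) = 0.102748
(r − q) = 0.102748 / (450/360) = 0.082198
q = r − ln(F/S)/T = 0.0999 − 0.082198 = 0.017702
q = 1.77%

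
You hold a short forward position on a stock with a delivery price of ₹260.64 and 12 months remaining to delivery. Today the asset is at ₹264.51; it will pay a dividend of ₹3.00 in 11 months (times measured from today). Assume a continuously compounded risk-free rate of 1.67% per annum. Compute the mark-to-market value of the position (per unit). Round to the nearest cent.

PV(remaining dividends) I = 3.00·e^(−0.0167·11/12) = 2.9544
Current forward F = (S − I)·e^(rT) = (264.51 − 2.9544)·e^(0.0167·12/12) = 261.5556 × 1.016840 = 265.9602
Value (long) = (F − K)·e^(−rT) = (265.9602 − 260.64) × 0.983439 = 5.2321
Short position value = −(long value) = -₹5.23

-₹5.23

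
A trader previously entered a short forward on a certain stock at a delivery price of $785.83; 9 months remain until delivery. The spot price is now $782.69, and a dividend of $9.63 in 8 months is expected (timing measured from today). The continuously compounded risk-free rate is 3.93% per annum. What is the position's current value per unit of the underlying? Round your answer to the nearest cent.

PV(remaining dividends) I = 9.63·e^(−0.0393·8/12) = 9.3810
Current forward F = (S − I)·e^(rT) = (782.69 − 9.3810)·e^(0.0393·9/12) = 773.3090 × 1.029914 = 796.4418
Value (long) = (F − K)·e^(−rT) = (796.4418 − 785.83) × 0.970955 = 10.3036
Short position value = −(long value) = -$10.30

-$10.30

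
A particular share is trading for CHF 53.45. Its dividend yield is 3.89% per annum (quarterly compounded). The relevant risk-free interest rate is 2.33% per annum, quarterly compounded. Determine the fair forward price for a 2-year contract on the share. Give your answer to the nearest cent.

CHF 51.82

F = S · (1+r/4)^(4T) / (1+q/4)^(4T)
= 53.45 × 1.047561 / 1.080500 = 53.45 × 0.969515
F = CHF 51.82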